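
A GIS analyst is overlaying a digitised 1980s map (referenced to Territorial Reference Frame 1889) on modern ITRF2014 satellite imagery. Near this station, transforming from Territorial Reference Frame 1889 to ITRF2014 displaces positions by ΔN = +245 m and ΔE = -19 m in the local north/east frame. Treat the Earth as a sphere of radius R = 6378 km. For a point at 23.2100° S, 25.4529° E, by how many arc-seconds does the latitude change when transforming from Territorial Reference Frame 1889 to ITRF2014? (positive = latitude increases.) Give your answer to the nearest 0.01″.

On a sphere of radius R, 1 rad of latitude = R, so Δφ = ΔN / R = 245.0 / 6378000 = 3.8413e-05 rad = 7.923″.

Δφ = 7.92″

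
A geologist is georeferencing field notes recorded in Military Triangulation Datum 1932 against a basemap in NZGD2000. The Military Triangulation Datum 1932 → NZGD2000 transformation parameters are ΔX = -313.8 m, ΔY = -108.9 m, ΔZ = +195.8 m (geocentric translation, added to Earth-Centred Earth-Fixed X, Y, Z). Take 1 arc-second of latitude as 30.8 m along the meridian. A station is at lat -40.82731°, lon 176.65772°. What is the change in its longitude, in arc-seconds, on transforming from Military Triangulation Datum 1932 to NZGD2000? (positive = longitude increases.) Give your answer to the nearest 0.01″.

Δλ = 5.45″

sin φ = -0.653781, cos φ = 0.756684, sin λ = 0.058301, cos λ = -0.998299.
East component: ΔE = −sin λ·ΔX + cos λ·ΔY = −(0.058301)(-313.8) + (-0.998299)(-108.9) = 127.01 m.
1° of latitude spans 3600 × 30.80 = 110880 m; at latitude φ, 1° of longitude spans that × cos φ = 83901.1 m, so Δλ = 127.01 / 83901.1 × 3600 = 5.450″.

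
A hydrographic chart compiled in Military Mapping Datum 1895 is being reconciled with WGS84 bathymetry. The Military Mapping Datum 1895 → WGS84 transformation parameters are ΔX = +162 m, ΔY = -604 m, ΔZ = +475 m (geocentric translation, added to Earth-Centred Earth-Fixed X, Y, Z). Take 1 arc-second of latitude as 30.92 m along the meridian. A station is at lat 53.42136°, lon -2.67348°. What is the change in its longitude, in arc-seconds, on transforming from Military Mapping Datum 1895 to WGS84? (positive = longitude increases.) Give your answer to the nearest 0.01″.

sin φ = 0.803040, cos φ = 0.595926, sin λ = -0.046644, cos λ = 0.998912.
East component: ΔE = −sin λ·ΔX + cos λ·ΔY = −(-0.046644)(162) + (0.998912)(-604) = -595.79 m.
1° of latitude spans 3600 × 30.92 = 111312 m; at latitude φ, 1° of longitude spans that × cos φ = 66333.7 m, so Δλ = -595.79 / 66333.7 × 3600 = -32.334″.

Δλ = -32.33″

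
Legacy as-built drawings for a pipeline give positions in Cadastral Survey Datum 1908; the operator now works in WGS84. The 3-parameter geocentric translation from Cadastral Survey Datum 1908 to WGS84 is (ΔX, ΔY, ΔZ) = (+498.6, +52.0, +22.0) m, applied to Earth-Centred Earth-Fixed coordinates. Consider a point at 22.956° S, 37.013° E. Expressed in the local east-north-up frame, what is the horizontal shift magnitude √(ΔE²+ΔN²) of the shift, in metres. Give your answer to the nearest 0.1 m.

At φ = -22.956°, λ = 37.013°: sin φ = -0.390024, cos φ = 0.920805, sin λ = 0.601996, cos λ = 0.798499.
ΔE = −sin λ·ΔX + cos λ·ΔY = −(0.601996)·(498.6) + (0.798499)·(52.0) = -258.63 m.
ΔN = −sin φ cos λ·ΔX − sin φ sin λ·ΔY + cos φ·ΔZ = −(-0.390024)(0.798499)(498.6) − (-0.390024)(0.601996)(52.0) + (0.920805)(22.0) = 187.75 m.
Horizontal magnitude = √(ΔE² + ΔN²) = √((-258.63)² + 187.75²) = 319.59 m.

319.6 m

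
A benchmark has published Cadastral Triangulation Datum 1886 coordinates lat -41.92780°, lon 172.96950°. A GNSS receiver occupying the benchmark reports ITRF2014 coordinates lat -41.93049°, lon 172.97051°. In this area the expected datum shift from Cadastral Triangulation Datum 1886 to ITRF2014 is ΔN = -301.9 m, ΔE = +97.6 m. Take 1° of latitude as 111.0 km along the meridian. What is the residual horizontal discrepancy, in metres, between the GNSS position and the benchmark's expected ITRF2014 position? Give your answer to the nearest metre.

15 m

Observed coordinate differences: Δφ = -0.00269°, Δλ = +0.00101°.
Converting to metres (1° lat = 111000 m, cos φ = 0.743987): observed ΔN = -298.6 m, observed ΔE = 83.4 m.
Subtracting the expected shift leaves a residual of -298.6 − (-301.9) = 3.3 m north and 83.4 − (97.6) = -14.2 m east.
Residual distance = √(3.3² + (-14.2)²) = 14.6 m.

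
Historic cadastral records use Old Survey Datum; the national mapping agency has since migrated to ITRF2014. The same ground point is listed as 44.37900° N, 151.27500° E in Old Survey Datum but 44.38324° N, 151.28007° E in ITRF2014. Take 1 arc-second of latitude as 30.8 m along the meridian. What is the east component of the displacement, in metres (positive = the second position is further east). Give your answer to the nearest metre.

ΔE = 402 m

Δφ = 44.38324° − 44.37900° = +0.00424°; Δλ = 151.28007° − 151.27500° = +0.00507°.
1° of latitude = 3600 × 30.80 = 110880 m.
ΔN = Δφ × 110880 = 470.1 m; ΔE = Δλ × 110880 × cos(44.37900°) = +0.00507 × 110880 × 0.714729 = 401.8 m.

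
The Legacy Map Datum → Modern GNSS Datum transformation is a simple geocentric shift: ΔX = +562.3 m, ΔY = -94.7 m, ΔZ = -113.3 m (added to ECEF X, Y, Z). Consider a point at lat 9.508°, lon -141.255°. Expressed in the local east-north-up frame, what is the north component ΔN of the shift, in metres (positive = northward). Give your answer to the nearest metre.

The local north axis is (−sin φ cos λ, −sin φ sin λ, cos φ), giving ΔN = 72.444 − 9.790 − 111.744 = -49.09 m.

ΔN = -49 m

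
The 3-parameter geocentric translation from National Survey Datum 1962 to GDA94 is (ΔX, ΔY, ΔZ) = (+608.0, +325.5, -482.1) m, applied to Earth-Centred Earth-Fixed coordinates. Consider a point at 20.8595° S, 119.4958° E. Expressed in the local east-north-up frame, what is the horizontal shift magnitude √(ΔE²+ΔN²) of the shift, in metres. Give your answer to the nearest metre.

827 m

The local east axis at (φ, λ) is (−sin λ, cos λ, 0), so ΔE = −sin(119.4958°)·608.0 + cos(119.4958°)·325.5 = -689.46 m.
The local north axis is (−sin φ cos λ, −sin φ sin λ, cos φ), giving ΔN = -106.594 + 100.881 − 450.501 = -456.21 m.
Horizontal magnitude = √(ΔE² + ΔN²) = √((-689.46)² + (-456.21)²) = 826.73 m.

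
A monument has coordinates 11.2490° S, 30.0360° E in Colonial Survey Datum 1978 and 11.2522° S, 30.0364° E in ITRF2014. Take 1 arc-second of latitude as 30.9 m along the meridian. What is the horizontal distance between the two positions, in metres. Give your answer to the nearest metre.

359 m

Δφ = -11.2522° − -11.2490° = -0.0032°; Δλ = 30.0364° − 30.0360° = +0.0004°.
1° of latitude = 3600 × 30.90 = 111240 m.
ΔN = Δφ × 111240 = -356.0 m; ΔE = Δλ × 111240 × cos(-11.2490°) = +0.0004 × 111240 × 0.980789 = 43.6 m.
Distance = √(ΔE² + ΔN²) = √(43.6² + (-356.0)²) = 358.6 m.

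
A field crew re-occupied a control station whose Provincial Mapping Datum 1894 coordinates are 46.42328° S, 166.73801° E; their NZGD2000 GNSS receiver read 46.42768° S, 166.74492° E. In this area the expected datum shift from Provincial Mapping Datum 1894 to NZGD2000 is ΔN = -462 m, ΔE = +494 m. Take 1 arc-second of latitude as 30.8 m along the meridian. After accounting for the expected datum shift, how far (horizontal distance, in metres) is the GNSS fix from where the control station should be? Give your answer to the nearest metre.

Observed coordinate differences: Δφ = -0.00440°, Δλ = +0.00691°.
Converting to metres (1° lat = 110880 m, cos φ = 0.689325): observed ΔN = -487.9 m, observed ΔE = 528.1 m.
Subtracting the expected shift leaves a residual of -487.9 − (-462) = -25.9 m north and 528.1 − (494) = 34.1 m east.
Residual distance = √((-25.9)² + 34.1²) = 42.8 m.

43 m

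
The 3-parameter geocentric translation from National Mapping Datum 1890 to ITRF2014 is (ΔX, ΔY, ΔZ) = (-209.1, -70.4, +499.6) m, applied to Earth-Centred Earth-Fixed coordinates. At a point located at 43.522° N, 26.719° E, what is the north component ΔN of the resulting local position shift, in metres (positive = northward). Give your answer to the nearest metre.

At φ = 43.522°, λ = 26.719°: sin φ = 0.688633, cos φ = 0.725110, sin λ = 0.449615, cos λ = 0.893222.
ΔN = −sin φ cos λ·ΔX − sin φ sin λ·ΔY + cos φ·ΔZ = −(0.688633)(0.893222)(-209.1) − (0.688633)(0.449615)(-70.4) + (0.725110)(499.6) = 512.68 m.

ΔN = 513 m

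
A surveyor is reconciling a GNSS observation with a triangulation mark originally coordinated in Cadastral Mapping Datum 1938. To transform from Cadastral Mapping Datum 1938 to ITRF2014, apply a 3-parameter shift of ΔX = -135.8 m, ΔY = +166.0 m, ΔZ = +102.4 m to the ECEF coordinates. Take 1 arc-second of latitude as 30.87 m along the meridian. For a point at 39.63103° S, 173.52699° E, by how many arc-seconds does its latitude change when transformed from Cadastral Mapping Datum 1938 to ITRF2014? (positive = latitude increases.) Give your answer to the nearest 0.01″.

Δφ = 5.73″

sin φ = -0.637841, cos φ = 0.770168, sin λ = 0.112735, cos λ = -0.993625.
North component: ΔN = −sin φ cos λ·ΔX − sin φ sin λ·ΔY + cos φ·ΔZ = −(-0.637841)(-0.993625)(-135.8) − (-0.637841)(0.112735)(166.0) + (0.770168)(102.4) = 176.87 m.
1° of latitude spans 3600 × 30.87 = 111132 m, so Δφ = 176.87 / 111132 × 3600 = 5.729″.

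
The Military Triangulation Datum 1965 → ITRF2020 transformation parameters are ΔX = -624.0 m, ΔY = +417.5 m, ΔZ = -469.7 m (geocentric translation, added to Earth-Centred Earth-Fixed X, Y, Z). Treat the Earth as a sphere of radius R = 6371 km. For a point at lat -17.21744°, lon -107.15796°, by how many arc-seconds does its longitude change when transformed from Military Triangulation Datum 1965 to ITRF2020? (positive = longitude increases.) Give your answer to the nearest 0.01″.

sin φ = -0.295999, cos φ = 0.955188, sin λ = -0.955495, cos λ = -0.295007.
East component: ΔE = −sin λ·ΔX + cos λ·ΔY = −(-0.955495)(-624.0) + (-0.295007)(417.5) = -719.39 m.
1° of latitude spans πR/180 = 111195 m; at latitude φ, 1° of longitude spans that × cos φ = 106212.1 m, so Δλ = -719.39 / 106212.1 × 3600 = -24.383″.

Δλ = -24.38″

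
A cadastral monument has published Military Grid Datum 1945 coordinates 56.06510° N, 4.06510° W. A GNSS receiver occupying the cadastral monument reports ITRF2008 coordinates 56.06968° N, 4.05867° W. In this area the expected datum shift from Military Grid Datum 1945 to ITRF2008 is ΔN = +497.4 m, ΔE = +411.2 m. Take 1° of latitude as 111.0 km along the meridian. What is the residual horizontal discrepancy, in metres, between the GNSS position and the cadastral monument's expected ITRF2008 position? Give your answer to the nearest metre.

17 m

Observed coordinate differences: Δφ = +0.00458°, Δλ = +0.00643°.
Converting to metres (1° lat = 111000 m, cos φ = 0.558251): observed ΔN = 508.4 m, observed ΔE = 398.4 m.
Subtracting the expected shift leaves a residual of 508.4 − (497.4) = 11.0 m north and 398.4 − (411.2) = -12.8 m east.
Residual distance = √(11.0² + (-12.8)²) = 16.8 m.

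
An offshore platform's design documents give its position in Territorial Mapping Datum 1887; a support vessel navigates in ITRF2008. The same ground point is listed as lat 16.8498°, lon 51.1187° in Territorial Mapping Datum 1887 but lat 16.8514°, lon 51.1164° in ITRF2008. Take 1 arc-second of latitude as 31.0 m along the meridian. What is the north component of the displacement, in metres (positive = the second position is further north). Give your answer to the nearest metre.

Δφ = 16.8514° − 16.8498° = +0.0016°; Δλ = 51.1164° − 51.1187° = -0.0023°.
1° of latitude = 3600 × 31.00 = 111600 m.
ΔN = Δφ × 111600 = 178.6 m; ΔE = Δλ × 111600 × cos(16.8498°) = -0.0023 × 111600 × 0.957068 = -245.7 m.

ΔN = 179 m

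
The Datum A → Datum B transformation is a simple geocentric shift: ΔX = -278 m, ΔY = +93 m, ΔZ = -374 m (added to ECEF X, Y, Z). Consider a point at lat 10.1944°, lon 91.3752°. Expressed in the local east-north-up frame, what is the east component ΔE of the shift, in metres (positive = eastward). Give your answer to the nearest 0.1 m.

ΔE = 275.7 m

The local east axis at (φ, λ) is (−sin λ, cos λ, 0), so ΔE = −sin(91.3752°)·(-278) + cos(91.3752°)·93 = 275.69 m.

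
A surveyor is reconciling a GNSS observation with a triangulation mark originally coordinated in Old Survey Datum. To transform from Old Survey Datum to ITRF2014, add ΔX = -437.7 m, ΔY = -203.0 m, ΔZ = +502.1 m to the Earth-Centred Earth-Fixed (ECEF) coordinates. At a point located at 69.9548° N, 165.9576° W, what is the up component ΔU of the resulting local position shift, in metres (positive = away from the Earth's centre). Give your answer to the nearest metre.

ΔU = 634 m

At φ = 69.9548°, λ = -165.9576°: sin φ = 0.939423, cos φ = 0.342761, sin λ = -0.242640, cos λ = -0.970116.
ΔU = cos φ cos λ·ΔX + cos φ sin λ·ΔY + sin φ·ΔZ = (0.342761)(-0.970116)(-437.7) + (0.342761)(-0.242640)(-203.0) + (0.939423)(502.1) = 634.11 m.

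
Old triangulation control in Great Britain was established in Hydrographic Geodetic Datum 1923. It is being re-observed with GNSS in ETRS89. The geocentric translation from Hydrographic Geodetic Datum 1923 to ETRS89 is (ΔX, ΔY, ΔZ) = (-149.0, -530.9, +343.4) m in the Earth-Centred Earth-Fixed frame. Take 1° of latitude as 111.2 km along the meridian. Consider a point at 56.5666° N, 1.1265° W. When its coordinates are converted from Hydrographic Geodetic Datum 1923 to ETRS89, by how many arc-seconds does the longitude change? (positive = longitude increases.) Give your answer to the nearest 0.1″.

sin φ = 0.834527, cos φ = 0.550967, sin λ = -0.019660, cos λ = 0.999807.
East component: ΔE = −sin λ·ΔX + cos λ·ΔY = −(-0.019660)(-149.0) + (0.999807)(-530.9) = -533.73 m.
1° of latitude spans 111200 m; at latitude φ, 1° of longitude spans that × cos φ = 61267.6 m, so Δλ = -533.73 / 61267.6 × 3600 = -31.361″.

Δλ = -31.4″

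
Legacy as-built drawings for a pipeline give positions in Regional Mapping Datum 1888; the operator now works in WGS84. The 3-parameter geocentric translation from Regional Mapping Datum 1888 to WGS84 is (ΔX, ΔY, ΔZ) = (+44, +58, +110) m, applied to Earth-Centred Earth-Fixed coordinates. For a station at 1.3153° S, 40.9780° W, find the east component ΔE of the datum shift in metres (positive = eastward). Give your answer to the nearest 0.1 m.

ΔE = 72.6 m

At φ = -1.3153°, λ = -40.9780°: sin φ = -0.022954, cos φ = 0.999737, sin λ = -0.655769, cos λ = 0.754961.
ΔE = −sin λ·ΔX + cos λ·ΔY = −(-0.655769)·(44) + (0.754961)·(58) = 72.64 m.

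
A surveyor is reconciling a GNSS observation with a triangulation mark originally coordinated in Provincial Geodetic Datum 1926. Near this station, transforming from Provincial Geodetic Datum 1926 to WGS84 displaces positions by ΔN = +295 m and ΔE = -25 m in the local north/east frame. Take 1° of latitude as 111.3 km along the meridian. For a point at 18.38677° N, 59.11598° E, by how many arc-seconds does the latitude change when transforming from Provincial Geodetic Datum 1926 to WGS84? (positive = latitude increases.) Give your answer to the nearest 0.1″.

Δφ = 9.5″

1° of latitude = 111.3 km, so Δφ = 295.0 / 111300 = 0.0026505° = 9.542″.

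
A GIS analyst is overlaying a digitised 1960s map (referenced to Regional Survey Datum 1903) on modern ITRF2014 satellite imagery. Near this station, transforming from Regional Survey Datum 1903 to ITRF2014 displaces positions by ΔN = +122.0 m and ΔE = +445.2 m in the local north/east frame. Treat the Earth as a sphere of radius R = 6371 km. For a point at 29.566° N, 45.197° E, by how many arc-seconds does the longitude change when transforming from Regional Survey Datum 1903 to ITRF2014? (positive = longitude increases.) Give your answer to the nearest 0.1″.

At latitude 29.566°, cos φ = 0.869788.
One radian of longitude at latitude φ spans R cos φ, so Δλ = ΔE / (R cos φ) = 445.2 / (6371000 × 0.869788) = 8.0340e-05 rad = 16.571″.

Δλ = 16.6″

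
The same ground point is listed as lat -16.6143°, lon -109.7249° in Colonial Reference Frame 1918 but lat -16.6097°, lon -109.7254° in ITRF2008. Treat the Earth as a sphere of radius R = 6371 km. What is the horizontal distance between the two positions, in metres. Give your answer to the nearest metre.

514 m

Δφ = -16.6097° − -16.6143° = +0.0046°; Δλ = -109.7254° − -109.7249° = -0.0005°.
1° along a meridian = πR/180 = 111195 m.
ΔN = Δφ × 111195 = 511.5 m; ΔE = Δλ × 111195 × cos(-16.6143°) = -0.0005 × 111195 × 0.958251 = -53.3 m.
Distance = √(ΔE² + ΔN²) = √((-53.3)² + 511.5²) = 514.3 m.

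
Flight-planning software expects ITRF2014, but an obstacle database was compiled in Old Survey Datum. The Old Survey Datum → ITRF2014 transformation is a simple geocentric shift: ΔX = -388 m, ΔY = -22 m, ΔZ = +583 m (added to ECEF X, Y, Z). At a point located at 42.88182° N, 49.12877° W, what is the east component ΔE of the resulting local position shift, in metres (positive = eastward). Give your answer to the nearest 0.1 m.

ΔE = -307.8 m

At φ = 42.88182°, λ = -49.12877°: sin φ = 0.680488, cos φ = 0.732759, sin λ = -0.756182, cos λ = 0.654361.
ΔE = −sin λ·ΔX + cos λ·ΔY = −(-0.756182)·(-388) + (0.654361)·(-22) = -307.79 m.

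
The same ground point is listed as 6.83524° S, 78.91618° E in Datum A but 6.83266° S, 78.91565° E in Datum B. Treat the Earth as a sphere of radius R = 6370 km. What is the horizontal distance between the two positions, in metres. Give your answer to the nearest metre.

Δφ = -6.83266° − -6.83524° = +0.00258°; Δλ = 78.91565° − 78.91618° = -0.00053°.
1° along a meridian = πR/180 = 111177 m.
ΔN = Δφ × 111177 = 286.8 m; ΔE = Δλ × 111177 × cos(-6.83524°) = -0.00053 × 111177 × 0.992892 = -58.5 m.
Distance = √(ΔE² + ΔN²) = √((-58.5)² + 286.8²) = 292.7 m.

293 m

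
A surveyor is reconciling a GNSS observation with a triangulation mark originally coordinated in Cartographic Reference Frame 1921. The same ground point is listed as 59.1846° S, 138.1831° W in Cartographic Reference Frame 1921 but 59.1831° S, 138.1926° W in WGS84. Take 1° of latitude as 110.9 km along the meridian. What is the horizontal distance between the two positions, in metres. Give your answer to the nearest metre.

Δφ = -59.1831° − -59.1846° = +0.0015°; Δλ = -138.1926° − -138.1831° = -0.0095°.
ΔN = Δφ × 110900 = 166.4 m; ΔE = Δλ × 110900 × cos(-59.1846°) = -0.0095 × 110900 × 0.512274 = -539.7 m.
Distance = √(ΔE² + ΔN²) = √((-539.7)² + 166.4²) = 564.8 m.

565 m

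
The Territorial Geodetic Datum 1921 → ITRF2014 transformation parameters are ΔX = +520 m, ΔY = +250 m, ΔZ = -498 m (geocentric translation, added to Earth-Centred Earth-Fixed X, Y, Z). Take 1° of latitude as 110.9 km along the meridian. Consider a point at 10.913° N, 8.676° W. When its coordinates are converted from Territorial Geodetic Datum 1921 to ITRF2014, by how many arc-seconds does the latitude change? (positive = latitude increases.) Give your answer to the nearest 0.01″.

sin φ = 0.189318, cos φ = 0.981916, sin λ = -0.150847, cos λ = 0.988557.
North component: ΔN = −sin φ cos λ·ΔX − sin φ sin λ·ΔY + cos φ·ΔZ = −(0.189318)(0.988557)(520) − (0.189318)(-0.150847)(250) + (0.981916)(-498) = -579.17 m.
1° of latitude spans 110900 m, so Δφ = -579.17 / 110900 × 3600 = -18.801″.

Δφ = -18.80″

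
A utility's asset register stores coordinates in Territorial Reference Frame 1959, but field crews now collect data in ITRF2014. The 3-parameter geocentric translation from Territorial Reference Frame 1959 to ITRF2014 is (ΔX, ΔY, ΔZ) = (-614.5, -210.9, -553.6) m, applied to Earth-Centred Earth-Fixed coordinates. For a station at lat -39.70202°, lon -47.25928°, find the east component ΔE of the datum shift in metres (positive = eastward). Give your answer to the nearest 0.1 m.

At φ = -39.70202°, λ = -47.25928°: sin φ = -0.638795, cos φ = 0.769377, sin λ = -0.734432, cos λ = 0.678682.
ΔE = −sin λ·ΔX + cos λ·ΔY = −(-0.734432)·(-614.5) + (0.678682)·(-210.9) = -594.44 m.

ΔE = -594.4 m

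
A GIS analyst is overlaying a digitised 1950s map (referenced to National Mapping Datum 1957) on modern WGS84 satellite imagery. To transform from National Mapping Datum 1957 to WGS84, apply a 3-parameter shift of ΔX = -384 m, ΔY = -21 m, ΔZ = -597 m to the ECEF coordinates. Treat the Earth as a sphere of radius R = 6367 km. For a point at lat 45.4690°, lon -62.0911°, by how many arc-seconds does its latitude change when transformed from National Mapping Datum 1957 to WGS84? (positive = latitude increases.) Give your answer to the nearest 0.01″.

Δφ = -9.84″

sin φ = 0.712871, cos φ = 0.701295, sin λ = -0.883693, cos λ = 0.468067.
North component: ΔN = −sin φ cos λ·ΔX − sin φ sin λ·ΔY + cos φ·ΔZ = −(0.712871)(0.468067)(-384) − (0.712871)(-0.883693)(-21) + (0.701295)(-597) = -303.77 m.
1° of latitude spans πR/180 = 111125 m, so Δφ = -303.77 / 111125 × 3600 = -9.841″.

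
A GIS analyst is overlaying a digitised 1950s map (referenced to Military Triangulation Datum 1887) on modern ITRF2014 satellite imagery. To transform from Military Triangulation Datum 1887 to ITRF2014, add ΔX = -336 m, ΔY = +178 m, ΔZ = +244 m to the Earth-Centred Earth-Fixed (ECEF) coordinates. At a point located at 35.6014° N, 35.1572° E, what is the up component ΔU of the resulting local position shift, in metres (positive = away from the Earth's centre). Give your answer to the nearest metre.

The local up (radial) axis is (cos φ cos λ, cos φ sin λ, sin φ), giving ΔU = -223.359 + 83.338 + 142.043 = 2.02 m.

ΔU = 2 m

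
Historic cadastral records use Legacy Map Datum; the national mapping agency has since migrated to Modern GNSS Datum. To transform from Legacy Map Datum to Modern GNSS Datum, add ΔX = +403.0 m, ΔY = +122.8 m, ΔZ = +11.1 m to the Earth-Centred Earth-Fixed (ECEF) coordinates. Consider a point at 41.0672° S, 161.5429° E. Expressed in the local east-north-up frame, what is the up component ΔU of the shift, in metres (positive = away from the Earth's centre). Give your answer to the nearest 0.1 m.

At φ = -41.0672°, λ = 161.5429°: sin φ = -0.656944, cos φ = 0.753940, sin λ = 0.316595, cos λ = -0.948561.
ΔU = cos φ cos λ·ΔX + cos φ sin λ·ΔY + sin φ·ΔZ = (0.753940)(-0.948561)(403.0) + (0.753940)(0.316595)(122.8) + (-0.656944)(11.1) = -266.19 m.

ΔU = -266.2 m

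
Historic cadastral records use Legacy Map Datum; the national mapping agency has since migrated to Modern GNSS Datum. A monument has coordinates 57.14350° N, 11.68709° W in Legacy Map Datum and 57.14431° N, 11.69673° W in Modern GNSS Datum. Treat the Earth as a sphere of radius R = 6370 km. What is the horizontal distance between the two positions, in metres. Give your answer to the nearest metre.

Δφ = 57.14431° − 57.14350° = +0.00081°; Δλ = -11.69673° − -11.68709° = -0.00964°.
1° along a meridian = πR/180 = 111177 m.
ΔN = Δφ × 111177 = 90.1 m; ΔE = Δλ × 111177 × cos(57.14350°) = -0.00964 × 111177 × 0.542537 = -581.5 m.
Distance = √(ΔE² + ΔN²) = √((-581.5)² + 90.1²) = 588.4 m.

588 m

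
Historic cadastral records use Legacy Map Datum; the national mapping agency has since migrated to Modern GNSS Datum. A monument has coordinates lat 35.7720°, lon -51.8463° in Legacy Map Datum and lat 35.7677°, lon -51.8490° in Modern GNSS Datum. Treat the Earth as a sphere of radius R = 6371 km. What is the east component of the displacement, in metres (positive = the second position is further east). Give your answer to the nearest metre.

ΔE = -244 m

Δφ = 35.7677° − 35.7720° = -0.0043°; Δλ = -51.8490° − -51.8463° = -0.0027°.
1° along a meridian = πR/180 = 111195 m.
ΔN = Δφ × 111195 = -478.1 m; ΔE = Δλ × 111195 × cos(35.7720°) = -0.0027 × 111195 × 0.811350 = -243.6 m.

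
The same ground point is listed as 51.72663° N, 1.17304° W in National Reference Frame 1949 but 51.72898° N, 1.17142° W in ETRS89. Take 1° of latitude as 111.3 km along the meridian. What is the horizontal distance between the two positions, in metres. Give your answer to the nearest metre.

Δφ = 51.72898° − 51.72663° = +0.00235°; Δλ = -1.17142° − -1.17304° = +0.00162°.
ΔN = Δφ × 111300 = 261.6 m; ΔE = Δλ × 111300 × cos(51.72663°) = +0.00162 × 111300 × 0.619414 = 111.7 m.
Distance = √(ΔE² + ΔN²) = √(111.7² + 261.6²) = 284.4 m.

284 m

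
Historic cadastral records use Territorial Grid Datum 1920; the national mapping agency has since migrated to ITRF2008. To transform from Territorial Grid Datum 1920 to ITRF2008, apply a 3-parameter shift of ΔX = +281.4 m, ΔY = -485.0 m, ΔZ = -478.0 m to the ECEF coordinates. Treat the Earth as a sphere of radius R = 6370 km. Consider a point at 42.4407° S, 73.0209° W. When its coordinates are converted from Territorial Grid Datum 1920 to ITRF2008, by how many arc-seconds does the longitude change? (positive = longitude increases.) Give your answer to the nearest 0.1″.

sin φ = -0.674827, cos φ = 0.737976, sin λ = -0.956411, cos λ = 0.292023.
East component: ΔE = −sin λ·ΔX + cos λ·ΔY = −(-0.956411)(281.4) + (0.292023)(-485.0) = 127.50 m.
1° of latitude spans πR/180 = 111177 m; at latitude φ, 1° of longitude spans that × cos φ = 82046.3 m, so Δλ = 127.50 / 82046.3 × 3600 = 5.595″.

Δλ = 5.6″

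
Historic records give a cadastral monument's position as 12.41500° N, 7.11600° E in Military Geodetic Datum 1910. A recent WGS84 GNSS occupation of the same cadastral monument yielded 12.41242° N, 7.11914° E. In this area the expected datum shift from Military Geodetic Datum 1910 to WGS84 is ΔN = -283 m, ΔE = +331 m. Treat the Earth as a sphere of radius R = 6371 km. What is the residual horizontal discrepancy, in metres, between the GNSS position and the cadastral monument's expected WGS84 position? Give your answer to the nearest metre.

11 m

Observed coordinate differences: Δφ = -0.00258°, Δλ = +0.00314°.
Converting to metres (1° lat = 111195 m, cos φ = 0.976616): observed ΔN = -286.9 m, observed ΔE = 341.0 m.
Subtracting the expected shift leaves a residual of -286.9 − (-283) = -3.9 m north and 341.0 − (331) = 10.0 m east.
Residual distance = √((-3.9)² + 10.0²) = 10.7 m.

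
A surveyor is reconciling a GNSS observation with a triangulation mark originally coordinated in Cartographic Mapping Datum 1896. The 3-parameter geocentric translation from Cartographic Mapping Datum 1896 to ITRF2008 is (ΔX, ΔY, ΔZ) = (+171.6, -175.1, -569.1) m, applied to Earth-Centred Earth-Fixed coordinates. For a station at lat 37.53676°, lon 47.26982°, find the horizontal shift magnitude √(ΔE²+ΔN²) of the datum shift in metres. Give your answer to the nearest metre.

507 m

At φ = 37.53676°, λ = 47.26982°: sin φ = 0.609270, cos φ = 0.792963, sin λ = 0.734557, cos λ = 0.678547.
ΔE = −sin λ·ΔX + cos λ·ΔY = −(0.734557)·(171.6) + (0.678547)·(-175.1) = -244.86 m.
ΔN = −sin φ cos λ·ΔX − sin φ sin λ·ΔY + cos φ·ΔZ = −(0.609270)(0.678547)(171.6) − (0.609270)(0.734557)(-175.1) + (0.792963)(-569.1) = -443.85 m.
Horizontal magnitude = √(ΔE² + ΔN²) = √((-244.86)² + (-443.85)²) = 506.92 m.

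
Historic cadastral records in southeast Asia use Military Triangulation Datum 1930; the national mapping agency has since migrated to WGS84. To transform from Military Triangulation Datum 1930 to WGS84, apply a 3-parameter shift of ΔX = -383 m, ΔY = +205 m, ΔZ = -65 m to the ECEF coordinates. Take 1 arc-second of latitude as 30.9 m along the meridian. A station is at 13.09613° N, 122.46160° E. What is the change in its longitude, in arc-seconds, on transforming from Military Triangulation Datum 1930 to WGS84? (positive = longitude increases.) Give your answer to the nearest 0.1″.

sin φ = 0.226586, cos φ = 0.973991, sin λ = 0.843751, cos λ = -0.536734.
East component: ΔE = −sin λ·ΔX + cos λ·ΔY = −(0.843751)(-383) + (-0.536734)(205) = 213.13 m.
1° of latitude spans 3600 × 30.90 = 111240 m; at latitude φ, 1° of longitude spans that × cos φ = 108346.8 m, so Δλ = 213.13 / 108346.8 × 3600 = 7.081″.

Δλ = 7.1″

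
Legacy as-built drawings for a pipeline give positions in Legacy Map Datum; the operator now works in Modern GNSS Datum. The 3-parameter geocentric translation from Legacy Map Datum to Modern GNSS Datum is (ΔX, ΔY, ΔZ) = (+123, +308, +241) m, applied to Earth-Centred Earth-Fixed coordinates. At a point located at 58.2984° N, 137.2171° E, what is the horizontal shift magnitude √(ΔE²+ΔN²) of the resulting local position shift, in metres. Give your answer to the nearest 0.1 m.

310.6 m

The local east axis at (φ, λ) is (−sin λ, cos λ, 0), so ΔE = −sin(137.2171°)·123 + cos(137.2171°)·308 = -309.60 m.
The local north axis is (−sin φ cos λ, −sin φ sin λ, cos φ), giving ΔN = 76.805 − 177.987 + 126.644 = 25.46 m.
Horizontal magnitude = √(ΔE² + ΔN²) = √((-309.60)² + 25.46²) = 310.64 m.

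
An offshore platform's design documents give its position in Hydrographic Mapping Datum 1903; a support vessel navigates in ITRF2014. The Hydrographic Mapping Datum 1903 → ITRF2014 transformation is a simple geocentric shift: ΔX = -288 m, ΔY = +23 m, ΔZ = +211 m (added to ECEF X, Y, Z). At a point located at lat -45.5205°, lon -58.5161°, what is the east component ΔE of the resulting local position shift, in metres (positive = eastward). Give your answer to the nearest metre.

ΔE = -234 m

At φ = -45.5205°, λ = -58.5161°: sin φ = -0.713501, cos φ = 0.700654, sin λ = -0.852787, cos λ = 0.522259.
ΔE = −sin λ·ΔX + cos λ·ΔY = −(-0.852787)·(-288) + (0.522259)·(23) = -233.59 m.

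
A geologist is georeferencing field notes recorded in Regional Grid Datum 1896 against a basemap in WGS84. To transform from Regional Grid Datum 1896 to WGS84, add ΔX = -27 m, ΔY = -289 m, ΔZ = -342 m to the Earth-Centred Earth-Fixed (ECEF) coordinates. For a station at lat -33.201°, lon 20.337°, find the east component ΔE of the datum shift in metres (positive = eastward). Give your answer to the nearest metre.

The local east axis at (φ, λ) is (−sin λ, cos λ, 0), so ΔE = −sin(20.337°)·(-27) + cos(20.337°)·(-289) = -261.60 m.

ΔE = -262 m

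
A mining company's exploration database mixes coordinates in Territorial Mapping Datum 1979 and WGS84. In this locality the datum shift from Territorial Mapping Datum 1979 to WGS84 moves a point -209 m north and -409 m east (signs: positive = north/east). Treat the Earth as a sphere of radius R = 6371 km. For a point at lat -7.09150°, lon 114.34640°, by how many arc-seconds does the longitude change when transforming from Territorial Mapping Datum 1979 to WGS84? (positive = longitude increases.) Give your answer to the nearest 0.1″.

Δλ = -13.3″

At latitude -7.09150°, cos φ = 0.992350.
One radian of longitude at latitude φ spans R cos φ, so Δλ = ΔE / (R cos φ) = -409.0 / (6371000 × 0.992350) = -6.4692e-05 rad = -13.344″.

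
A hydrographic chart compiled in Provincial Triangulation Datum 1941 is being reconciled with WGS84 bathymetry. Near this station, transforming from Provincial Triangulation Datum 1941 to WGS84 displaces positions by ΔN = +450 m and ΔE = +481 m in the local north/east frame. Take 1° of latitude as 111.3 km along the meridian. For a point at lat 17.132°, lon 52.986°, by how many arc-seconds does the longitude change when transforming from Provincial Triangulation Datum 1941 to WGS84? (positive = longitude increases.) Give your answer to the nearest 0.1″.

At latitude 17.132°, cos φ = 0.955629.
1° of longitude at this latitude = 111.3 × cos φ = 106.36 km, so Δλ = 481.0 / 106361.5 = 0.0045223° = 16.280″.

Δλ = 16.3″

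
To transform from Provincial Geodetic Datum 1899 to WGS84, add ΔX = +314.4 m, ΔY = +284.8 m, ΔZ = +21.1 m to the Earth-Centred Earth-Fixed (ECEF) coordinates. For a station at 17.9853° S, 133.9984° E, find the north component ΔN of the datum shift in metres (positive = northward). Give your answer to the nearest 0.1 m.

The local north axis is (−sin φ cos λ, −sin φ sin λ, cos φ), giving ΔN = -67.434 + 63.259 + 20.069 = 15.89 m.

ΔN = 15.9 m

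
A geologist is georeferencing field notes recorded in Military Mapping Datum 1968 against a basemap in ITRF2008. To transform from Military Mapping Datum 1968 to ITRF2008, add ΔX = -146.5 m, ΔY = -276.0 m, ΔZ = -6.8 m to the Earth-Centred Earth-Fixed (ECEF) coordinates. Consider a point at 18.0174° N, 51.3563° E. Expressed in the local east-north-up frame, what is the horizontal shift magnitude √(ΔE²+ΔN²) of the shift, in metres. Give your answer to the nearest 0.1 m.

105.8 m

The local east axis at (φ, λ) is (−sin λ, cos λ, 0), so ΔE = −sin(51.3563°)·(-146.5) + cos(51.3563°)·(-276.0) = -57.93 m.
The local north axis is (−sin φ cos λ, −sin φ sin λ, cos φ), giving ΔN = 28.297 + 66.677 − 6.467 = 88.51 m.
Horizontal magnitude = √(ΔE² + ΔN²) = √((-57.93)² + 88.51²) = 105.78 m.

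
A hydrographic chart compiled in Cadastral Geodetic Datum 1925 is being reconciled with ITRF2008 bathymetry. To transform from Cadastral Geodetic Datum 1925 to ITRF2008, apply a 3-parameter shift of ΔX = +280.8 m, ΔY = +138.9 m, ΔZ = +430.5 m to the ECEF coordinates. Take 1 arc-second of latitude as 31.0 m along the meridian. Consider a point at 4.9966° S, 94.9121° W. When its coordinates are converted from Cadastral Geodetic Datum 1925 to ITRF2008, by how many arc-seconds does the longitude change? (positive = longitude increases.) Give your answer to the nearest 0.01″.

Δλ = 8.67″

sin φ = -0.087097, cos φ = 0.996200, sin λ = -0.996327, cos λ = -0.085627.
East component: ΔE = −sin λ·ΔX + cos λ·ΔY = −(-0.996327)(280.8) + (-0.085627)(138.9) = 267.88 m.
1° of latitude spans 3600 × 31.00 = 111600 m; at latitude φ, 1° of longitude spans that × cos φ = 111175.9 m, so Δλ = 267.88 / 111175.9 × 3600 = 8.674″.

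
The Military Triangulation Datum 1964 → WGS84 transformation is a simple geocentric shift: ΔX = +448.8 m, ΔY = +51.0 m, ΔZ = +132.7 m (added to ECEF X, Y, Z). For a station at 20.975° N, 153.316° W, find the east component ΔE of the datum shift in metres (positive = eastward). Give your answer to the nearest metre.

ΔE = 156 m

The local east axis at (φ, λ) is (−sin λ, cos λ, 0), so ΔE = −sin(-153.316°)·448.8 + cos(-153.316°)·51.0 = 155.97 m.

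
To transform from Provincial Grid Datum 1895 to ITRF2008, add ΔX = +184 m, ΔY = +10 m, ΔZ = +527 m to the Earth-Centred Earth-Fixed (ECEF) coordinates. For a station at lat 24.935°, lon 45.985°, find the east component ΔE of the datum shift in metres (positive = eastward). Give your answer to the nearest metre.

At φ = 24.935°, λ = 45.985°: sin φ = 0.421590, cos φ = 0.906787, sin λ = 0.719158, cos λ = 0.694847.
ΔE = −sin λ·ΔX + cos λ·ΔY = −(0.719158)·(184) + (0.694847)·(10) = -125.38 m.

ΔE = -125 m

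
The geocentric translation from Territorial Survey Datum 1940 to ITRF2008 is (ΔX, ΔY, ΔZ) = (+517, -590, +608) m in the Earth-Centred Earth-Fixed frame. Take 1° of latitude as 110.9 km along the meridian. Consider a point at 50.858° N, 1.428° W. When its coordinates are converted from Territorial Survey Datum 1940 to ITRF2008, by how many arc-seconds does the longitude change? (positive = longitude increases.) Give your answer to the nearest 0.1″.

sin φ = 0.775584, cos φ = 0.631245, sin λ = -0.024921, cos λ = 0.999689.
East component: ΔE = −sin λ·ΔX + cos λ·ΔY = −(-0.024921)(517) + (0.999689)(-590) = -576.93 m.
1° of latitude spans 110900 m; at latitude φ, 1° of longitude spans that × cos φ = 70005.0 m, so Δλ = -576.93 / 70005.0 × 3600 = -29.669″.

Δλ = -29.7″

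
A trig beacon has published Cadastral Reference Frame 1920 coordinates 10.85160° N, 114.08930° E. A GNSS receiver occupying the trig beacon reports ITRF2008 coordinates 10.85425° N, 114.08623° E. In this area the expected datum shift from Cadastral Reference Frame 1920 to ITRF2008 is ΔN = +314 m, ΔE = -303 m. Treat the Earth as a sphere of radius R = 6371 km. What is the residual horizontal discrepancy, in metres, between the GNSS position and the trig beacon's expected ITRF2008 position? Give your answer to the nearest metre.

38 m

Observed coordinate differences: Δφ = +0.00265°, Δλ = -0.00307°.
Converting to metres (1° lat = 111195 m, cos φ = 0.982118): observed ΔN = 294.7 m, observed ΔE = -335.3 m.
Subtracting the expected shift leaves a residual of 294.7 − (314) = -19.3 m north and -335.3 − (-303) = -32.3 m east.
Residual distance = √((-19.3)² + (-32.3)²) = 37.6 m.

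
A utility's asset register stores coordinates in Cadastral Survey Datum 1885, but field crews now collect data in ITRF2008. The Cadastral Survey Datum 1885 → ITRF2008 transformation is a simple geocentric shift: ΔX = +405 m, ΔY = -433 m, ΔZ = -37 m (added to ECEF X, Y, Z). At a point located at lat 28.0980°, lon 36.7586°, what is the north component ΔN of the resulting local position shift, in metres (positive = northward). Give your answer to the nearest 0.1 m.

At φ = 28.0980°, λ = 36.7586°: sin φ = 0.470981, cos φ = 0.882143, sin λ = 0.598445, cos λ = 0.801164.
ΔN = −sin φ cos λ·ΔX − sin φ sin λ·ΔY + cos φ·ΔZ = −(0.470981)(0.801164)(405) − (0.470981)(0.598445)(-433) + (0.882143)(-37) = -63.42 m.

ΔN = -63.4 m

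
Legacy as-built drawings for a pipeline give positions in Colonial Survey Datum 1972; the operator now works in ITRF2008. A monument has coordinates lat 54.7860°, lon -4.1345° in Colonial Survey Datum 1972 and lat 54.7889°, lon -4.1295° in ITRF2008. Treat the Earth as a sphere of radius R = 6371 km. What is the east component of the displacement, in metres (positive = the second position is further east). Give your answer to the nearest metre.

ΔE = 321 m

Δφ = 54.7889° − 54.7860° = +0.0029°; Δλ = -4.1295° − -4.1345° = +0.0050°.
1° along a meridian = πR/180 = 111195 m.
ΔN = Δφ × 111195 = 322.5 m; ΔE = Δλ × 111195 × cos(54.7860°) = +0.0050 × 111195 × 0.576632 = 320.6 m.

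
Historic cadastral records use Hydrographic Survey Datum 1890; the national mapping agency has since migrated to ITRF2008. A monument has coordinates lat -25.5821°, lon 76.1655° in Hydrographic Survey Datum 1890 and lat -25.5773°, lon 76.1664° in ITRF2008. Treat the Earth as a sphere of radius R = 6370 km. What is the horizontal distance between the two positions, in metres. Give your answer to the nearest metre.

541 m

Δφ = -25.5773° − -25.5821° = +0.0048°; Δλ = 76.1664° − 76.1655° = +0.0009°.
1° along a meridian = πR/180 = 111177 m.
ΔN = Δφ × 111177 = 533.7 m; ΔE = Δλ × 111177 × cos(-25.5821°) = +0.0009 × 111177 × 0.901967 = 90.3 m.
Distance = √(ΔE² + ΔN²) = √(90.3² + 533.7²) = 541.2 m.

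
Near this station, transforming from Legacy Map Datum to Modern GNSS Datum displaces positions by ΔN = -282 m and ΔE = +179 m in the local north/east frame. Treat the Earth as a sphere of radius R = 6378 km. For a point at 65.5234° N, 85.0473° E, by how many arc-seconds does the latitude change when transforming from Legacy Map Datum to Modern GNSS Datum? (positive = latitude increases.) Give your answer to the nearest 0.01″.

On a sphere of radius R, 1 rad of latitude = R, so Δφ = ΔN / R = -282.0 / 6378000 = -4.4214e-05 rad = -9.120″.

Δφ = -9.12″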